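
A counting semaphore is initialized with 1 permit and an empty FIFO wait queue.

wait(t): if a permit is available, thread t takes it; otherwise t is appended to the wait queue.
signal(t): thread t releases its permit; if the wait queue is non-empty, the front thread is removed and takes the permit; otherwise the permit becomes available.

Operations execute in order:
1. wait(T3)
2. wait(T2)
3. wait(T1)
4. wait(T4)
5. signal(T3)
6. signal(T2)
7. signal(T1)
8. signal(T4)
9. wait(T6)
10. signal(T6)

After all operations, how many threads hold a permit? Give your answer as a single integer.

Answer: 0

Derivation:
Step 1: wait(T3) -> count=0 queue=[] holders={T3}
Step 2: wait(T2) -> count=0 queue=[T2] holders={T3}
Step 3: wait(T1) -> count=0 queue=[T2,T1] holders={T3}
Step 4: wait(T4) -> count=0 queue=[T2,T1,T4] holders={T3}
Step 5: signal(T3) -> count=0 queue=[T1,T4] holders={T2}
Step 6: signal(T2) -> count=0 queue=[T4] holders={T1}
Step 7: signal(T1) -> count=0 queue=[] holders={T4}
Step 8: signal(T4) -> count=1 queue=[] holders={none}
Step 9: wait(T6) -> count=0 queue=[] holders={T6}
Step 10: signal(T6) -> count=1 queue=[] holders={none}
Final holders: {none} -> 0 thread(s)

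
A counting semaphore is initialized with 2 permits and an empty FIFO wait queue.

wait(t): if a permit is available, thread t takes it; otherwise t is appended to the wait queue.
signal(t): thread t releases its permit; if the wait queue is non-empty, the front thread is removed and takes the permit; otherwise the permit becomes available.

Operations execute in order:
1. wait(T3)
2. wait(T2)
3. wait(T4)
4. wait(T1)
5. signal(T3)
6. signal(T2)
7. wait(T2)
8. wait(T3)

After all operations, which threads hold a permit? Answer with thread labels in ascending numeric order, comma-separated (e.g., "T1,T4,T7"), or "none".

Answer: T1,T4

Derivation:
Step 1: wait(T3) -> count=1 queue=[] holders={T3}
Step 2: wait(T2) -> count=0 queue=[] holders={T2,T3}
Step 3: wait(T4) -> count=0 queue=[T4] holders={T2,T3}
Step 4: wait(T1) -> count=0 queue=[T4,T1] holders={T2,T3}
Step 5: signal(T3) -> count=0 queue=[T1] holders={T2,T4}
Step 6: signal(T2) -> count=0 queue=[] holders={T1,T4}
Step 7: wait(T2) -> count=0 queue=[T2] holders={T1,T4}
Step 8: wait(T3) -> count=0 queue=[T2,T3] holders={T1,T4}
Final holders: T1,T4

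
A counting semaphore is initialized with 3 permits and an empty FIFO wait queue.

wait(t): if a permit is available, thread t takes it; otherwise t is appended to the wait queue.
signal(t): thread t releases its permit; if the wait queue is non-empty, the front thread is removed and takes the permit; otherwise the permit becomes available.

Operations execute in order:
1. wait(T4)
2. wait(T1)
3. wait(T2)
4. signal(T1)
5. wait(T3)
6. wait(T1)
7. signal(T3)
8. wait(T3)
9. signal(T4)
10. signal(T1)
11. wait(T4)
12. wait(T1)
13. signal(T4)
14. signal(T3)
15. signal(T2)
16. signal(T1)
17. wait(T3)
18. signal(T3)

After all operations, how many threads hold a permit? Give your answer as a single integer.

Answer: 0

Derivation:
Step 1: wait(T4) -> count=2 queue=[] holders={T4}
Step 2: wait(T1) -> count=1 queue=[] holders={T1,T4}
Step 3: wait(T2) -> count=0 queue=[] holders={T1,T2,T4}
Step 4: signal(T1) -> count=1 queue=[] holders={T2,T4}
Step 5: wait(T3) -> count=0 queue=[] holders={T2,T3,T4}
Step 6: wait(T1) -> count=0 queue=[T1] holders={T2,T3,T4}
Step 7: signal(T3) -> count=0 queue=[] holders={T1,T2,T4}
Step 8: wait(T3) -> count=0 queue=[T3] holders={T1,T2,T4}
Step 9: signal(T4) -> count=0 queue=[] holders={T1,T2,T3}
Step 10: signal(T1) -> count=1 queue=[] holders={T2,T3}
Step 11: wait(T4) -> count=0 queue=[] holders={T2,T3,T4}
Step 12: wait(T1) -> count=0 queue=[T1] holders={T2,T3,T4}
Step 13: signal(T4) -> count=0 queue=[] holders={T1,T2,T3}
Step 14: signal(T3) -> count=1 queue=[] holders={T1,T2}
Step 15: signal(T2) -> count=2 queue=[] holders={T1}
Step 16: signal(T1) -> count=3 queue=[] holders={none}
Step 17: wait(T3) -> count=2 queue=[] holders={T3}
Step 18: signal(T3) -> count=3 queue=[] holders={none}
Final holders: {none} -> 0 thread(s)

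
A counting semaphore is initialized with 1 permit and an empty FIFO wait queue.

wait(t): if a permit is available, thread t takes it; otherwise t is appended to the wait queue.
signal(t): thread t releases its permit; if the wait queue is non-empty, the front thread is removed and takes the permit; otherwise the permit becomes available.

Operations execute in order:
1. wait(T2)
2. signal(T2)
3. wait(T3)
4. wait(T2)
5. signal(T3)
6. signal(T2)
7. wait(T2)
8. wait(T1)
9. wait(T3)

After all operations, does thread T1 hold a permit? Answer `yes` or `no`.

Answer: no

Derivation:
Step 1: wait(T2) -> count=0 queue=[] holders={T2}
Step 2: signal(T2) -> count=1 queue=[] holders={none}
Step 3: wait(T3) -> count=0 queue=[] holders={T3}
Step 4: wait(T2) -> count=0 queue=[T2] holders={T3}
Step 5: signal(T3) -> count=0 queue=[] holders={T2}
Step 6: signal(T2) -> count=1 queue=[] holders={none}
Step 7: wait(T2) -> count=0 queue=[] holders={T2}
Step 8: wait(T1) -> count=0 queue=[T1] holders={T2}
Step 9: wait(T3) -> count=0 queue=[T1,T3] holders={T2}
Final holders: {T2} -> T1 not in holders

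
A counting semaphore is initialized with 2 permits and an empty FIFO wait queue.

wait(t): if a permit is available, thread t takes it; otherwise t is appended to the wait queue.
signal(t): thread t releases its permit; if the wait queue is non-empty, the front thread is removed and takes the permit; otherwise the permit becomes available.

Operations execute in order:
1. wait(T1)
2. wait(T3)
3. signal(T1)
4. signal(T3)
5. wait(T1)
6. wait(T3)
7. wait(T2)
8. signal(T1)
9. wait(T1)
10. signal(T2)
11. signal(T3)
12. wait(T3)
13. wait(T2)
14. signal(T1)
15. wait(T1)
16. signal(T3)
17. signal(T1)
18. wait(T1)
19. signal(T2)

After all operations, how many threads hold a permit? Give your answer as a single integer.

Answer: 1

Derivation:
Step 1: wait(T1) -> count=1 queue=[] holders={T1}
Step 2: wait(T3) -> count=0 queue=[] holders={T1,T3}
Step 3: signal(T1) -> count=1 queue=[] holders={T3}
Step 4: signal(T3) -> count=2 queue=[] holders={none}
Step 5: wait(T1) -> count=1 queue=[] holders={T1}
Step 6: wait(T3) -> count=0 queue=[] holders={T1,T3}
Step 7: wait(T2) -> count=0 queue=[T2] holders={T1,T3}
Step 8: signal(T1) -> count=0 queue=[] holders={T2,T3}
Step 9: wait(T1) -> count=0 queue=[T1] holders={T2,T3}
Step 10: signal(T2) -> count=0 queue=[] holders={T1,T3}
Step 11: signal(T3) -> count=1 queue=[] holders={T1}
Step 12: wait(T3) -> count=0 queue=[] holders={T1,T3}
Step 13: wait(T2) -> count=0 queue=[T2] holders={T1,T3}
Step 14: signal(T1) -> count=0 queue=[] holders={T2,T3}
Step 15: wait(T1) -> count=0 queue=[T1] holders={T2,T3}
Step 16: signal(T3) -> count=0 queue=[] holders={T1,T2}
Step 17: signal(T1) -> count=1 queue=[] holders={T2}
Step 18: wait(T1) -> count=0 queue=[] holders={T1,T2}
Step 19: signal(T2) -> count=1 queue=[] holders={T1}
Final holders: {T1} -> 1 thread(s)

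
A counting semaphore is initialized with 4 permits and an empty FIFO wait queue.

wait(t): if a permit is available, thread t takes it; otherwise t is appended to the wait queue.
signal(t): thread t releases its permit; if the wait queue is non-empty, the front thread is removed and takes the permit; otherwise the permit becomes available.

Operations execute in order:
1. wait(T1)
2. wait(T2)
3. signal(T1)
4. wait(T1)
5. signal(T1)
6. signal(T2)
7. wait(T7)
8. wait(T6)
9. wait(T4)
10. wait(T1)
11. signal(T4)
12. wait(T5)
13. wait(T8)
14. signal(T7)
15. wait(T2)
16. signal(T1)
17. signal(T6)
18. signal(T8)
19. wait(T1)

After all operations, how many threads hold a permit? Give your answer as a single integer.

Step 1: wait(T1) -> count=3 queue=[] holders={T1}
Step 2: wait(T2) -> count=2 queue=[] holders={T1,T2}
Step 3: signal(T1) -> count=3 queue=[] holders={T2}
Step 4: wait(T1) -> count=2 queue=[] holders={T1,T2}
Step 5: signal(T1) -> count=3 queue=[] holders={T2}
Step 6: signal(T2) -> count=4 queue=[] holders={none}
Step 7: wait(T7) -> count=3 queue=[] holders={T7}
Step 8: wait(T6) -> count=2 queue=[] holders={T6,T7}
Step 9: wait(T4) -> count=1 queue=[] holders={T4,T6,T7}
Step 10: wait(T1) -> count=0 queue=[] holders={T1,T4,T6,T7}
Step 11: signal(T4) -> count=1 queue=[] holders={T1,T6,T7}
Step 12: wait(T5) -> count=0 queue=[] holders={T1,T5,T6,T7}
Step 13: wait(T8) -> count=0 queue=[T8] holders={T1,T5,T6,T7}
Step 14: signal(T7) -> count=0 queue=[] holders={T1,T5,T6,T8}
Step 15: wait(T2) -> count=0 queue=[T2] holders={T1,T5,T6,T8}
Step 16: signal(T1) -> count=0 queue=[] holders={T2,T5,T6,T8}
Step 17: signal(T6) -> count=1 queue=[] holders={T2,T5,T8}
Step 18: signal(T8) -> count=2 queue=[] holders={T2,T5}
Step 19: wait(T1) -> count=1 queue=[] holders={T1,T2,T5}
Final holders: {T1,T2,T5} -> 3 thread(s)

Answer: 3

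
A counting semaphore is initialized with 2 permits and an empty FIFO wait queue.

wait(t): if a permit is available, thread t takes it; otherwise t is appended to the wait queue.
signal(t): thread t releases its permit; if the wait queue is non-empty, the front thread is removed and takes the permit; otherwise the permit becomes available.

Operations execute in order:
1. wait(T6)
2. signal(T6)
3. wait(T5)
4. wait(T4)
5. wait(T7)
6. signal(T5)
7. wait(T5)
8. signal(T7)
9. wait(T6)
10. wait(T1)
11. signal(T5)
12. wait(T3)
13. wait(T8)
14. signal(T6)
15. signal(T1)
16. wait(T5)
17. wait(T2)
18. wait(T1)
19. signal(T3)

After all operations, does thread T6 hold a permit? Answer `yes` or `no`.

Answer: no

Derivation:
Step 1: wait(T6) -> count=1 queue=[] holders={T6}
Step 2: signal(T6) -> count=2 queue=[] holders={none}
Step 3: wait(T5) -> count=1 queue=[] holders={T5}
Step 4: wait(T4) -> count=0 queue=[] holders={T4,T5}
Step 5: wait(T7) -> count=0 queue=[T7] holders={T4,T5}
Step 6: signal(T5) -> count=0 queue=[] holders={T4,T7}
Step 7: wait(T5) -> count=0 queue=[T5] holders={T4,T7}
Step 8: signal(T7) -> count=0 queue=[] holders={T4,T5}
Step 9: wait(T6) -> count=0 queue=[T6] holders={T4,T5}
Step 10: wait(T1) -> count=0 queue=[T6,T1] holders={T4,T5}
Step 11: signal(T5) -> count=0 queue=[T1] holders={T4,T6}
Step 12: wait(T3) -> count=0 queue=[T1,T3] holders={T4,T6}
Step 13: wait(T8) -> count=0 queue=[T1,T3,T8] holders={T4,T6}
Step 14: signal(T6) -> count=0 queue=[T3,T8] holders={T1,T4}
Step 15: signal(T1) -> count=0 queue=[T8] holders={T3,T4}
Step 16: wait(T5) -> count=0 queue=[T8,T5] holders={T3,T4}
Step 17: wait(T2) -> count=0 queue=[T8,T5,T2] holders={T3,T4}
Step 18: wait(T1) -> count=0 queue=[T8,T5,T2,T1] holders={T3,T4}
Step 19: signal(T3) -> count=0 queue=[T5,T2,T1] holders={T4,T8}
Final holders: {T4,T8} -> T6 not in holders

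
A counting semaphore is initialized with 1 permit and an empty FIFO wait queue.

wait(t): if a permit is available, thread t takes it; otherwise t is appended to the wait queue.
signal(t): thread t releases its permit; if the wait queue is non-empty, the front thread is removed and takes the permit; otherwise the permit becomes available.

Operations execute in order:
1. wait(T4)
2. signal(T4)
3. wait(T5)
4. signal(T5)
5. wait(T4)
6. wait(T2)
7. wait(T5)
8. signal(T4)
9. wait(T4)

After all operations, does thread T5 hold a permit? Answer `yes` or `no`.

Answer: no

Derivation:
Step 1: wait(T4) -> count=0 queue=[] holders={T4}
Step 2: signal(T4) -> count=1 queue=[] holders={none}
Step 3: wait(T5) -> count=0 queue=[] holders={T5}
Step 4: signal(T5) -> count=1 queue=[] holders={none}
Step 5: wait(T4) -> count=0 queue=[] holders={T4}
Step 6: wait(T2) -> count=0 queue=[T2] holders={T4}
Step 7: wait(T5) -> count=0 queue=[T2,T5] holders={T4}
Step 8: signal(T4) -> count=0 queue=[T5] holders={T2}
Step 9: wait(T4) -> count=0 queue=[T5,T4] holders={T2}
Final holders: {T2} -> T5 not in holders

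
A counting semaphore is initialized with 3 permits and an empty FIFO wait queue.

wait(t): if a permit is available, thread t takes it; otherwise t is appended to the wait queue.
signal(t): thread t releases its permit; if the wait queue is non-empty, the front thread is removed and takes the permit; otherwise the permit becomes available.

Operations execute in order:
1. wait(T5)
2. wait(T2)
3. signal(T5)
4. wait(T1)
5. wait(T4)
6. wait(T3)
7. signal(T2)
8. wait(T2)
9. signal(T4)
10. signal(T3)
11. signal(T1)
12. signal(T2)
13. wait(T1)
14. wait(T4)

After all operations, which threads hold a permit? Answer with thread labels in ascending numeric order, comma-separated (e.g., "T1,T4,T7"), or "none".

Answer: T1,T4

Derivation:
Step 1: wait(T5) -> count=2 queue=[] holders={T5}
Step 2: wait(T2) -> count=1 queue=[] holders={T2,T5}
Step 3: signal(T5) -> count=2 queue=[] holders={T2}
Step 4: wait(T1) -> count=1 queue=[] holders={T1,T2}
Step 5: wait(T4) -> count=0 queue=[] holders={T1,T2,T4}
Step 6: wait(T3) -> count=0 queue=[T3] holders={T1,T2,T4}
Step 7: signal(T2) -> count=0 queue=[] holders={T1,T3,T4}
Step 8: wait(T2) -> count=0 queue=[T2] holders={T1,T3,T4}
Step 9: signal(T4) -> count=0 queue=[] holders={T1,T2,T3}
Step 10: signal(T3) -> count=1 queue=[] holders={T1,T2}
Step 11: signal(T1) -> count=2 queue=[] holders={T2}
Step 12: signal(T2) -> count=3 queue=[] holders={none}
Step 13: wait(T1) -> count=2 queue=[] holders={T1}
Step 14: wait(T4) -> count=1 queue=[] holders={T1,T4}
Final holders: T1,T4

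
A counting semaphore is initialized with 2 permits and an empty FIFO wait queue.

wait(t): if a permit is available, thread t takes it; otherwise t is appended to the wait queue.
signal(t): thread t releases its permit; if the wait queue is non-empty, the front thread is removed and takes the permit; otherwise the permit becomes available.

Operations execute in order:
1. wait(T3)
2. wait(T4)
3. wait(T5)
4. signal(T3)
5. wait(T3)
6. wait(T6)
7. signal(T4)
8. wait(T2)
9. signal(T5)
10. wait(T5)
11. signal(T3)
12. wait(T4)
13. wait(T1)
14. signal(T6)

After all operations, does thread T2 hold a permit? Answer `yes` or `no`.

Step 1: wait(T3) -> count=1 queue=[] holders={T3}
Step 2: wait(T4) -> count=0 queue=[] holders={T3,T4}
Step 3: wait(T5) -> count=0 queue=[T5] holders={T3,T4}
Step 4: signal(T3) -> count=0 queue=[] holders={T4,T5}
Step 5: wait(T3) -> count=0 queue=[T3] holders={T4,T5}
Step 6: wait(T6) -> count=0 queue=[T3,T6] holders={T4,T5}
Step 7: signal(T4) -> count=0 queue=[T6] holders={T3,T5}
Step 8: wait(T2) -> count=0 queue=[T6,T2] holders={T3,T5}
Step 9: signal(T5) -> count=0 queue=[T2] holders={T3,T6}
Step 10: wait(T5) -> count=0 queue=[T2,T5] holders={T3,T6}
Step 11: signal(T3) -> count=0 queue=[T5] holders={T2,T6}
Step 12: wait(T4) -> count=0 queue=[T5,T4] holders={T2,T6}
Step 13: wait(T1) -> count=0 queue=[T5,T4,T1] holders={T2,T6}
Step 14: signal(T6) -> count=0 queue=[T4,T1] holders={T2,T5}
Final holders: {T2,T5} -> T2 in holders

Answer: yes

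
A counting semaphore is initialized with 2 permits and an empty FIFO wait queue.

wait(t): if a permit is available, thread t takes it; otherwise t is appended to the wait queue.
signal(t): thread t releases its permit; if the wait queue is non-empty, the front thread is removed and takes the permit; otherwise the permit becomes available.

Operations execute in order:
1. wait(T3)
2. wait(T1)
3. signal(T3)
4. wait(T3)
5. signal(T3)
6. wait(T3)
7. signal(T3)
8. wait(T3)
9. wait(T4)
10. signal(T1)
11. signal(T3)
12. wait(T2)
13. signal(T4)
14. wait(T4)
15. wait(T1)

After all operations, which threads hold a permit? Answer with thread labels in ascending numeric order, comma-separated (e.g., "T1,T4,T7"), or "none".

Answer: T2,T4

Derivation:
Step 1: wait(T3) -> count=1 queue=[] holders={T3}
Step 2: wait(T1) -> count=0 queue=[] holders={T1,T3}
Step 3: signal(T3) -> count=1 queue=[] holders={T1}
Step 4: wait(T3) -> count=0 queue=[] holders={T1,T3}
Step 5: signal(T3) -> count=1 queue=[] holders={T1}
Step 6: wait(T3) -> count=0 queue=[] holders={T1,T3}
Step 7: signal(T3) -> count=1 queue=[] holders={T1}
Step 8: wait(T3) -> count=0 queue=[] holders={T1,T3}
Step 9: wait(T4) -> count=0 queue=[T4] holders={T1,T3}
Step 10: signal(T1) -> count=0 queue=[] holders={T3,T4}
Step 11: signal(T3) -> count=1 queue=[] holders={T4}
Step 12: wait(T2) -> count=0 queue=[] holders={T2,T4}
Step 13: signal(T4) -> count=1 queue=[] holders={T2}
Step 14: wait(T4) -> count=0 queue=[] holders={T2,T4}
Step 15: wait(T1) -> count=0 queue=[T1] holders={T2,T4}
Final holders: T2,T4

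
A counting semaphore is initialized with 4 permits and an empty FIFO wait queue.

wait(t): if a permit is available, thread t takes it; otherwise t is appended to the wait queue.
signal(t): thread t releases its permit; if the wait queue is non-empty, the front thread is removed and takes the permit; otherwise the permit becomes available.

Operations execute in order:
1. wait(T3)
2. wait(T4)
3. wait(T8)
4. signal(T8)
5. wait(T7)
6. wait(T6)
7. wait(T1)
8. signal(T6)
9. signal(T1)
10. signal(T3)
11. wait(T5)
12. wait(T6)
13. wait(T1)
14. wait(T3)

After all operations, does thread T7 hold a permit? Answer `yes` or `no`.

Step 1: wait(T3) -> count=3 queue=[] holders={T3}
Step 2: wait(T4) -> count=2 queue=[] holders={T3,T4}
Step 3: wait(T8) -> count=1 queue=[] holders={T3,T4,T8}
Step 4: signal(T8) -> count=2 queue=[] holders={T3,T4}
Step 5: wait(T7) -> count=1 queue=[] holders={T3,T4,T7}
Step 6: wait(T6) -> count=0 queue=[] holders={T3,T4,T6,T7}
Step 7: wait(T1) -> count=0 queue=[T1] holders={T3,T4,T6,T7}
Step 8: signal(T6) -> count=0 queue=[] holders={T1,T3,T4,T7}
Step 9: signal(T1) -> count=1 queue=[] holders={T3,T4,T7}
Step 10: signal(T3) -> count=2 queue=[] holders={T4,T7}
Step 11: wait(T5) -> count=1 queue=[] holders={T4,T5,T7}
Step 12: wait(T6) -> count=0 queue=[] holders={T4,T5,T6,T7}
Step 13: wait(T1) -> count=0 queue=[T1] holders={T4,T5,T6,T7}
Step 14: wait(T3) -> count=0 queue=[T1,T3] holders={T4,T5,T6,T7}
Final holders: {T4,T5,T6,T7} -> T7 in holders

Answer: yes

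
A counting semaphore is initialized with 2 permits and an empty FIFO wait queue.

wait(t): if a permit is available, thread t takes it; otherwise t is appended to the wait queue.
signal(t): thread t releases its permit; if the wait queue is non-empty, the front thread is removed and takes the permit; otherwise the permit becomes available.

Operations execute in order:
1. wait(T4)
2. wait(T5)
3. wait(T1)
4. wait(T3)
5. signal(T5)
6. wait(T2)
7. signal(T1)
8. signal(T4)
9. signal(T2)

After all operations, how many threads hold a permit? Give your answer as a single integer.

Step 1: wait(T4) -> count=1 queue=[] holders={T4}
Step 2: wait(T5) -> count=0 queue=[] holders={T4,T5}
Step 3: wait(T1) -> count=0 queue=[T1] holders={T4,T5}
Step 4: wait(T3) -> count=0 queue=[T1,T3] holders={T4,T5}
Step 5: signal(T5) -> count=0 queue=[T3] holders={T1,T4}
Step 6: wait(T2) -> count=0 queue=[T3,T2] holders={T1,T4}
Step 7: signal(T1) -> count=0 queue=[T2] holders={T3,T4}
Step 8: signal(T4) -> count=0 queue=[] holders={T2,T3}
Step 9: signal(T2) -> count=1 queue=[] holders={T3}
Final holders: {T3} -> 1 thread(s)

Answer: 1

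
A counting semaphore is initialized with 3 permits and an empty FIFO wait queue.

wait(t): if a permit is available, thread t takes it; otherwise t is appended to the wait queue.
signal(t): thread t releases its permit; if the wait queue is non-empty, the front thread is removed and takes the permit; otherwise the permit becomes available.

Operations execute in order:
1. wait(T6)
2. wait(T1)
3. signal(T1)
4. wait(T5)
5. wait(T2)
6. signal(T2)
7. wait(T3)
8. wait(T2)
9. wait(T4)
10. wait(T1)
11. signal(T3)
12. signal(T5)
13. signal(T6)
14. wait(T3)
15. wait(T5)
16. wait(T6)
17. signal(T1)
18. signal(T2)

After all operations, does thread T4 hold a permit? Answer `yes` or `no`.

Step 1: wait(T6) -> count=2 queue=[] holders={T6}
Step 2: wait(T1) -> count=1 queue=[] holders={T1,T6}
Step 3: signal(T1) -> count=2 queue=[] holders={T6}
Step 4: wait(T5) -> count=1 queue=[] holders={T5,T6}
Step 5: wait(T2) -> count=0 queue=[] holders={T2,T5,T6}
Step 6: signal(T2) -> count=1 queue=[] holders={T5,T6}
Step 7: wait(T3) -> count=0 queue=[] holders={T3,T5,T6}
Step 8: wait(T2) -> count=0 queue=[T2] holders={T3,T5,T6}
Step 9: wait(T4) -> count=0 queue=[T2,T4] holders={T3,T5,T6}
Step 10: wait(T1) -> count=0 queue=[T2,T4,T1] holders={T3,T5,T6}
Step 11: signal(T3) -> count=0 queue=[T4,T1] holders={T2,T5,T6}
Step 12: signal(T5) -> count=0 queue=[T1] holders={T2,T4,T6}
Step 13: signal(T6) -> count=0 queue=[] holders={T1,T2,T4}
Step 14: wait(T3) -> count=0 queue=[T3] holders={T1,T2,T4}
Step 15: wait(T5) -> count=0 queue=[T3,T5] holders={T1,T2,T4}
Step 16: wait(T6) -> count=0 queue=[T3,T5,T6] holders={T1,T2,T4}
Step 17: signal(T1) -> count=0 queue=[T5,T6] holders={T2,T3,T4}
Step 18: signal(T2) -> count=0 queue=[T6] holders={T3,T4,T5}
Final holders: {T3,T4,T5} -> T4 in holders

Answer: yes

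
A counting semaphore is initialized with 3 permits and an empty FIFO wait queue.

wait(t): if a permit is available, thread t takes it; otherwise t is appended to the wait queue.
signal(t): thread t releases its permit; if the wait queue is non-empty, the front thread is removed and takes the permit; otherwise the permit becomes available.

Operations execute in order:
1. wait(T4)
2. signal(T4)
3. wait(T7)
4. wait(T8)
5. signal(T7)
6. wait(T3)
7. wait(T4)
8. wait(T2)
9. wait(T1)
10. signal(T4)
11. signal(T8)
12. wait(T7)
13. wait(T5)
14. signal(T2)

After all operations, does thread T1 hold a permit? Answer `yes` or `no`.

Answer: yes

Derivation:
Step 1: wait(T4) -> count=2 queue=[] holders={T4}
Step 2: signal(T4) -> count=3 queue=[] holders={none}
Step 3: wait(T7) -> count=2 queue=[] holders={T7}
Step 4: wait(T8) -> count=1 queue=[] holders={T7,T8}
Step 5: signal(T7) -> count=2 queue=[] holders={T8}
Step 6: wait(T3) -> count=1 queue=[] holders={T3,T8}
Step 7: wait(T4) -> count=0 queue=[] holders={T3,T4,T8}
Step 8: wait(T2) -> count=0 queue=[T2] holders={T3,T4,T8}
Step 9: wait(T1) -> count=0 queue=[T2,T1] holders={T3,T4,T8}
Step 10: signal(T4) -> count=0 queue=[T1] holders={T2,T3,T8}
Step 11: signal(T8) -> count=0 queue=[] holders={T1,T2,T3}
Step 12: wait(T7) -> count=0 queue=[T7] holders={T1,T2,T3}
Step 13: wait(T5) -> count=0 queue=[T7,T5] holders={T1,T2,T3}
Step 14: signal(T2) -> count=0 queue=[T5] holders={T1,T3,T7}
Final holders: {T1,T3,T7} -> T1 in holders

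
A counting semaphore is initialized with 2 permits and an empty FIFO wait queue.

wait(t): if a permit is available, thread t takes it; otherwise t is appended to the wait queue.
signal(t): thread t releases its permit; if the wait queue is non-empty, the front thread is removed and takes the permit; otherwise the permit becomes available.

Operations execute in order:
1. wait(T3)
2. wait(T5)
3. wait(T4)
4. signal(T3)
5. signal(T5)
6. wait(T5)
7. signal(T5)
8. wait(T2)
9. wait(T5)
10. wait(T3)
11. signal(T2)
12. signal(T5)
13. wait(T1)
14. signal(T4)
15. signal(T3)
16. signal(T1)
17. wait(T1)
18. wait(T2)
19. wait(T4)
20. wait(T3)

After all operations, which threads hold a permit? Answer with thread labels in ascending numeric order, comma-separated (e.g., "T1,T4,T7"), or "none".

Answer: T1,T2

Derivation:
Step 1: wait(T3) -> count=1 queue=[] holders={T3}
Step 2: wait(T5) -> count=0 queue=[] holders={T3,T5}
Step 3: wait(T4) -> count=0 queue=[T4] holders={T3,T5}
Step 4: signal(T3) -> count=0 queue=[] holders={T4,T5}
Step 5: signal(T5) -> count=1 queue=[] holders={T4}
Step 6: wait(T5) -> count=0 queue=[] holders={T4,T5}
Step 7: signal(T5) -> count=1 queue=[] holders={T4}
Step 8: wait(T2) -> count=0 queue=[] holders={T2,T4}
Step 9: wait(T5) -> count=0 queue=[T5] holders={T2,T4}
Step 10: wait(T3) -> count=0 queue=[T5,T3] holders={T2,T4}
Step 11: signal(T2) -> count=0 queue=[T3] holders={T4,T5}
Step 12: signal(T5) -> count=0 queue=[] holders={T3,T4}
Step 13: wait(T1) -> count=0 queue=[T1] holders={T3,T4}
Step 14: signal(T4) -> count=0 queue=[] holders={T1,T3}
Step 15: signal(T3) -> count=1 queue=[] holders={T1}
Step 16: signal(T1) -> count=2 queue=[] holders={none}
Step 17: wait(T1) -> count=1 queue=[] holders={T1}
Step 18: wait(T2) -> count=0 queue=[] holders={T1,T2}
Step 19: wait(T4) -> count=0 queue=[T4] holders={T1,T2}
Step 20: wait(T3) -> count=0 queue=[T4,T3] holders={T1,T2}
Final holders: T1,T2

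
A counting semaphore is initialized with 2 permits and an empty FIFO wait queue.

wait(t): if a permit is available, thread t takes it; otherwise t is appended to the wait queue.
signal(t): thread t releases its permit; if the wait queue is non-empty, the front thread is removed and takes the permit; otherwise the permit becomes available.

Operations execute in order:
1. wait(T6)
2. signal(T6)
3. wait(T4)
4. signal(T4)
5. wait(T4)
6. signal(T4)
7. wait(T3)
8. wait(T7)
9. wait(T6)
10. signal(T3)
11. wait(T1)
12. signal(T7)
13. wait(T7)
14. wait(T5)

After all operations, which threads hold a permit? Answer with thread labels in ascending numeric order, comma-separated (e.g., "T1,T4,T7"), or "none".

Answer: T1,T6

Derivation:
Step 1: wait(T6) -> count=1 queue=[] holders={T6}
Step 2: signal(T6) -> count=2 queue=[] holders={none}
Step 3: wait(T4) -> count=1 queue=[] holders={T4}
Step 4: signal(T4) -> count=2 queue=[] holders={none}
Step 5: wait(T4) -> count=1 queue=[] holders={T4}
Step 6: signal(T4) -> count=2 queue=[] holders={none}
Step 7: wait(T3) -> count=1 queue=[] holders={T3}
Step 8: wait(T7) -> count=0 queue=[] holders={T3,T7}
Step 9: wait(T6) -> count=0 queue=[T6] holders={T3,T7}
Step 10: signal(T3) -> count=0 queue=[] holders={T6,T7}
Step 11: wait(T1) -> count=0 queue=[T1] holders={T6,T7}
Step 12: signal(T7) -> count=0 queue=[] holders={T1,T6}
Step 13: wait(T7) -> count=0 queue=[T7] holders={T1,T6}
Step 14: wait(T5) -> count=0 queue=[T7,T5] holders={T1,T6}
Final holders: T1,T6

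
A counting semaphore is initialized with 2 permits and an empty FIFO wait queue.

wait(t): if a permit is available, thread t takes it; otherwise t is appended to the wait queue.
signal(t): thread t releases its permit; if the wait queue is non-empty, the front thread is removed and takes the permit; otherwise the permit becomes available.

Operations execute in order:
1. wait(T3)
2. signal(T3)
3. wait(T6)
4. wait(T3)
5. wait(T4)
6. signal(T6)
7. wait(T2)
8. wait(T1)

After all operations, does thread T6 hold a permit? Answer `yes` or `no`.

Step 1: wait(T3) -> count=1 queue=[] holders={T3}
Step 2: signal(T3) -> count=2 queue=[] holders={none}
Step 3: wait(T6) -> count=1 queue=[] holders={T6}
Step 4: wait(T3) -> count=0 queue=[] holders={T3,T6}
Step 5: wait(T4) -> count=0 queue=[T4] holders={T3,T6}
Step 6: signal(T6) -> count=0 queue=[] holders={T3,T4}
Step 7: wait(T2) -> count=0 queue=[T2] holders={T3,T4}
Step 8: wait(T1) -> count=0 queue=[T2,T1] holders={T3,T4}
Final holders: {T3,T4} -> T6 not in holders

Answer: no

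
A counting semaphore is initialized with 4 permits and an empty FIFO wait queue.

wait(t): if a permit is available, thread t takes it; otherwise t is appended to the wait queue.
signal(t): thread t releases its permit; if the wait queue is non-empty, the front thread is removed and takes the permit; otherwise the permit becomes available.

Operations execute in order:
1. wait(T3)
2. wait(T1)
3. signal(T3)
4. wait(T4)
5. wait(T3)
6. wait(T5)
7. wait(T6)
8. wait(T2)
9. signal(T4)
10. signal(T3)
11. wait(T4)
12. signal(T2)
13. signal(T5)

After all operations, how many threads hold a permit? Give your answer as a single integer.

Step 1: wait(T3) -> count=3 queue=[] holders={T3}
Step 2: wait(T1) -> count=2 queue=[] holders={T1,T3}
Step 3: signal(T3) -> count=3 queue=[] holders={T1}
Step 4: wait(T4) -> count=2 queue=[] holders={T1,T4}
Step 5: wait(T3) -> count=1 queue=[] holders={T1,T3,T4}
Step 6: wait(T5) -> count=0 queue=[] holders={T1,T3,T4,T5}
Step 7: wait(T6) -> count=0 queue=[T6] holders={T1,T3,T4,T5}
Step 8: wait(T2) -> count=0 queue=[T6,T2] holders={T1,T3,T4,T5}
Step 9: signal(T4) -> count=0 queue=[T2] holders={T1,T3,T5,T6}
Step 10: signal(T3) -> count=0 queue=[] holders={T1,T2,T5,T6}
Step 11: wait(T4) -> count=0 queue=[T4] holders={T1,T2,T5,T6}
Step 12: signal(T2) -> count=0 queue=[] holders={T1,T4,T5,T6}
Step 13: signal(T5) -> count=1 queue=[] holders={T1,T4,T6}
Final holders: {T1,T4,T6} -> 3 thread(s)

Answer: 3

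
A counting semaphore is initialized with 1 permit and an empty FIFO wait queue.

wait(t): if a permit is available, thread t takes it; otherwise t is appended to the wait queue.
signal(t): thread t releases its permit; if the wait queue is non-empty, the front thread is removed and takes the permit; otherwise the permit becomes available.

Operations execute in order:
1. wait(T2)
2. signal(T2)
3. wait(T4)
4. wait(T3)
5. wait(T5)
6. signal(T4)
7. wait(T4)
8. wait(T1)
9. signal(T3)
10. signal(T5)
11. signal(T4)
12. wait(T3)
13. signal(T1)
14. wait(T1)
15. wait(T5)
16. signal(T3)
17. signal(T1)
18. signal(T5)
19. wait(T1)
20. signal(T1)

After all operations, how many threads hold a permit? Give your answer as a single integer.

Step 1: wait(T2) -> count=0 queue=[] holders={T2}
Step 2: signal(T2) -> count=1 queue=[] holders={none}
Step 3: wait(T4) -> count=0 queue=[] holders={T4}
Step 4: wait(T3) -> count=0 queue=[T3] holders={T4}
Step 5: wait(T5) -> count=0 queue=[T3,T5] holders={T4}
Step 6: signal(T4) -> count=0 queue=[T5] holders={T3}
Step 7: wait(T4) -> count=0 queue=[T5,T4] holders={T3}
Step 8: wait(T1) -> count=0 queue=[T5,T4,T1] holders={T3}
Step 9: signal(T3) -> count=0 queue=[T4,T1] holders={T5}
Step 10: signal(T5) -> count=0 queue=[T1] holders={T4}
Step 11: signal(T4) -> count=0 queue=[] holders={T1}
Step 12: wait(T3) -> count=0 queue=[T3] holders={T1}
Step 13: signal(T1) -> count=0 queue=[] holders={T3}
Step 14: wait(T1) -> count=0 queue=[T1] holders={T3}
Step 15: wait(T5) -> count=0 queue=[T1,T5] holders={T3}
Step 16: signal(T3) -> count=0 queue=[T5] holders={T1}
Step 17: signal(T1) -> count=0 queue=[] holders={T5}
Step 18: signal(T5) -> count=1 queue=[] holders={none}
Step 19: wait(T1) -> count=0 queue=[] holders={T1}
Step 20: signal(T1) -> count=1 queue=[] holders={none}
Final holders: {none} -> 0 thread(s)

Answer: 0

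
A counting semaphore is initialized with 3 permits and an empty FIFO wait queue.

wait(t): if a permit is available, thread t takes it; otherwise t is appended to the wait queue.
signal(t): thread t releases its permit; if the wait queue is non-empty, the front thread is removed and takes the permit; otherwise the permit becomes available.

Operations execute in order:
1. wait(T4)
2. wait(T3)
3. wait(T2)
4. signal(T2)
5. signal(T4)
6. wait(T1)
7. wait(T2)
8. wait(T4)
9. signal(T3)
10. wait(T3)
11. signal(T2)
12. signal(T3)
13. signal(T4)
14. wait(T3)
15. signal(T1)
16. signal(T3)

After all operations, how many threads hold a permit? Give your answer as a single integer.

Step 1: wait(T4) -> count=2 queue=[] holders={T4}
Step 2: wait(T3) -> count=1 queue=[] holders={T3,T4}
Step 3: wait(T2) -> count=0 queue=[] holders={T2,T3,T4}
Step 4: signal(T2) -> count=1 queue=[] holders={T3,T4}
Step 5: signal(T4) -> count=2 queue=[] holders={T3}
Step 6: wait(T1) -> count=1 queue=[] holders={T1,T3}
Step 7: wait(T2) -> count=0 queue=[] holders={T1,T2,T3}
Step 8: wait(T4) -> count=0 queue=[T4] holders={T1,T2,T3}
Step 9: signal(T3) -> count=0 queue=[] holders={T1,T2,T4}
Step 10: wait(T3) -> count=0 queue=[T3] holders={T1,T2,T4}
Step 11: signal(T2) -> count=0 queue=[] holders={T1,T3,T4}
Step 12: signal(T3) -> count=1 queue=[] holders={T1,T4}
Step 13: signal(T4) -> count=2 queue=[] holders={T1}
Step 14: wait(T3) -> count=1 queue=[] holders={T1,T3}
Step 15: signal(T1) -> count=2 queue=[] holders={T3}
Step 16: signal(T3) -> count=3 queue=[] holders={none}
Final holders: {none} -> 0 thread(s)

Answer: 0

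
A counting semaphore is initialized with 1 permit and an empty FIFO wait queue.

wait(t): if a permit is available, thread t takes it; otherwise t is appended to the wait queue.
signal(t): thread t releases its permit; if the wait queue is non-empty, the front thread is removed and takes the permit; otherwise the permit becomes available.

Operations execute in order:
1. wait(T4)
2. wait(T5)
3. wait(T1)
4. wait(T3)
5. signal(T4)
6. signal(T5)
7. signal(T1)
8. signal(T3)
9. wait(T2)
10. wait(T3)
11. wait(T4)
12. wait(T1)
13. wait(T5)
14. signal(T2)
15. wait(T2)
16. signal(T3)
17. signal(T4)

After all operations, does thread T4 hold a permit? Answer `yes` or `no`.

Answer: no

Derivation:
Step 1: wait(T4) -> count=0 queue=[] holders={T4}
Step 2: wait(T5) -> count=0 queue=[T5] holders={T4}
Step 3: wait(T1) -> count=0 queue=[T5,T1] holders={T4}
Step 4: wait(T3) -> count=0 queue=[T5,T1,T3] holders={T4}
Step 5: signal(T4) -> count=0 queue=[T1,T3] holders={T5}
Step 6: signal(T5) -> count=0 queue=[T3] holders={T1}
Step 7: signal(T1) -> count=0 queue=[] holders={T3}
Step 8: signal(T3) -> count=1 queue=[] holders={none}
Step 9: wait(T2) -> count=0 queue=[] holders={T2}
Step 10: wait(T3) -> count=0 queue=[T3] holders={T2}
Step 11: wait(T4) -> count=0 queue=[T3,T4] holders={T2}
Step 12: wait(T1) -> count=0 queue=[T3,T4,T1] holders={T2}
Step 13: wait(T5) -> count=0 queue=[T3,T4,T1,T5] holders={T2}
Step 14: signal(T2) -> count=0 queue=[T4,T1,T5] holders={T3}
Step 15: wait(T2) -> count=0 queue=[T4,T1,T5,T2] holders={T3}
Step 16: signal(T3) -> count=0 queue=[T1,T5,T2] holders={T4}
Step 17: signal(T4) -> count=0 queue=[T5,T2] holders={T1}
Final holders: {T1} -> T4 not in holders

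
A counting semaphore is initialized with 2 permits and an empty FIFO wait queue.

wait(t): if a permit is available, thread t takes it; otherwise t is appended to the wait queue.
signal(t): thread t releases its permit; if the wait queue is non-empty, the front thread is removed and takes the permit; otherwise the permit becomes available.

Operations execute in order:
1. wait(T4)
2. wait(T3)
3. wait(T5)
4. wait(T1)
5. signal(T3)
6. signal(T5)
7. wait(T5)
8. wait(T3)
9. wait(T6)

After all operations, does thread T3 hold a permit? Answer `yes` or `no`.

Step 1: wait(T4) -> count=1 queue=[] holders={T4}
Step 2: wait(T3) -> count=0 queue=[] holders={T3,T4}
Step 3: wait(T5) -> count=0 queue=[T5] holders={T3,T4}
Step 4: wait(T1) -> count=0 queue=[T5,T1] holders={T3,T4}
Step 5: signal(T3) -> count=0 queue=[T1] holders={T4,T5}
Step 6: signal(T5) -> count=0 queue=[] holders={T1,T4}
Step 7: wait(T5) -> count=0 queue=[T5] holders={T1,T4}
Step 8: wait(T3) -> count=0 queue=[T5,T3] holders={T1,T4}
Step 9: wait(T6) -> count=0 queue=[T5,T3,T6] holders={T1,T4}
Final holders: {T1,T4} -> T3 not in holders

Answer: no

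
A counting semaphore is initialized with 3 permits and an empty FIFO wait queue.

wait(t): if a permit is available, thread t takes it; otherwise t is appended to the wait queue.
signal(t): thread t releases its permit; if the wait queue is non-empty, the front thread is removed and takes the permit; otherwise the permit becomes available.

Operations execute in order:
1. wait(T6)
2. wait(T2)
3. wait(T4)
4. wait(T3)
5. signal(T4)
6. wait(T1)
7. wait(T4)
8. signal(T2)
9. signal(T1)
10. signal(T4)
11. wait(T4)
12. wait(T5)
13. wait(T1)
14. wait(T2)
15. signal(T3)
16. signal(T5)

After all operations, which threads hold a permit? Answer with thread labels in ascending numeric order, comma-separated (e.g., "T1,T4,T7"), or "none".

Answer: T1,T4,T6

Derivation:
Step 1: wait(T6) -> count=2 queue=[] holders={T6}
Step 2: wait(T2) -> count=1 queue=[] holders={T2,T6}
Step 3: wait(T4) -> count=0 queue=[] holders={T2,T4,T6}
Step 4: wait(T3) -> count=0 queue=[T3] holders={T2,T4,T6}
Step 5: signal(T4) -> count=0 queue=[] holders={T2,T3,T6}
Step 6: wait(T1) -> count=0 queue=[T1] holders={T2,T3,T6}
Step 7: wait(T4) -> count=0 queue=[T1,T4] holders={T2,T3,T6}
Step 8: signal(T2) -> count=0 queue=[T4] holders={T1,T3,T6}
Step 9: signal(T1) -> count=0 queue=[] holders={T3,T4,T6}
Step 10: signal(T4) -> count=1 queue=[] holders={T3,T6}
Step 11: wait(T4) -> count=0 queue=[] holders={T3,T4,T6}
Step 12: wait(T5) -> count=0 queue=[T5] holders={T3,T4,T6}
Step 13: wait(T1) -> count=0 queue=[T5,T1] holders={T3,T4,T6}
Step 14: wait(T2) -> count=0 queue=[T5,T1,T2] holders={T3,T4,T6}
Step 15: signal(T3) -> count=0 queue=[T1,T2] holders={T4,T5,T6}
Step 16: signal(T5) -> count=0 queue=[T2] holders={T1,T4,T6}
Final holders: T1,T4,T6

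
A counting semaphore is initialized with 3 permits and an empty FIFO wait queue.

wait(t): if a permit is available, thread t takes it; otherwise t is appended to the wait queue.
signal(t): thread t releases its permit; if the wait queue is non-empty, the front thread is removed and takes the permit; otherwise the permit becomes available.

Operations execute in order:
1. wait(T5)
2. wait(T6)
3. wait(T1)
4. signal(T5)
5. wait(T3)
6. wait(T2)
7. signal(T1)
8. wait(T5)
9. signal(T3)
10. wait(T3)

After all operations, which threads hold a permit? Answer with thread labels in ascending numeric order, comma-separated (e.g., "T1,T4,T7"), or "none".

Step 1: wait(T5) -> count=2 queue=[] holders={T5}
Step 2: wait(T6) -> count=1 queue=[] holders={T5,T6}
Step 3: wait(T1) -> count=0 queue=[] holders={T1,T5,T6}
Step 4: signal(T5) -> count=1 queue=[] holders={T1,T6}
Step 5: wait(T3) -> count=0 queue=[] holders={T1,T3,T6}
Step 6: wait(T2) -> count=0 queue=[T2] holders={T1,T3,T6}
Step 7: signal(T1) -> count=0 queue=[] holders={T2,T3,T6}
Step 8: wait(T5) -> count=0 queue=[T5] holders={T2,T3,T6}
Step 9: signal(T3) -> count=0 queue=[] holders={T2,T5,T6}
Step 10: wait(T3) -> count=0 queue=[T3] holders={T2,T5,T6}
Final holders: T2,T5,T6

Answer: T2,T5,T6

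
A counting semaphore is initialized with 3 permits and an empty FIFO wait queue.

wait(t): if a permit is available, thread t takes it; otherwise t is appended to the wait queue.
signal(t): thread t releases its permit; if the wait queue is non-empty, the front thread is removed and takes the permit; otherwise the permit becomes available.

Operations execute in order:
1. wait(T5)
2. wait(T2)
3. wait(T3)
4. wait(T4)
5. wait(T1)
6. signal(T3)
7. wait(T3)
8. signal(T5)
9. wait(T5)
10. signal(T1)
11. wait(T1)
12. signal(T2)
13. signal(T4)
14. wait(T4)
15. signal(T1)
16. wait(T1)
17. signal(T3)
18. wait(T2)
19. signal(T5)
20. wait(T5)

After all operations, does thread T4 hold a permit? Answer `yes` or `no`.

Step 1: wait(T5) -> count=2 queue=[] holders={T5}
Step 2: wait(T2) -> count=1 queue=[] holders={T2,T5}
Step 3: wait(T3) -> count=0 queue=[] holders={T2,T3,T5}
Step 4: wait(T4) -> count=0 queue=[T4] holders={T2,T3,T5}
Step 5: wait(T1) -> count=0 queue=[T4,T1] holders={T2,T3,T5}
Step 6: signal(T3) -> count=0 queue=[T1] holders={T2,T4,T5}
Step 7: wait(T3) -> count=0 queue=[T1,T3] holders={T2,T4,T5}
Step 8: signal(T5) -> count=0 queue=[T3] holders={T1,T2,T4}
Step 9: wait(T5) -> count=0 queue=[T3,T5] holders={T1,T2,T4}
Step 10: signal(T1) -> count=0 queue=[T5] holders={T2,T3,T4}
Step 11: wait(T1) -> count=0 queue=[T5,T1] holders={T2,T3,T4}
Step 12: signal(T2) -> count=0 queue=[T1] holders={T3,T4,T5}
Step 13: signal(T4) -> count=0 queue=[] holders={T1,T3,T5}
Step 14: wait(T4) -> count=0 queue=[T4] holders={T1,T3,T5}
Step 15: signal(T1) -> count=0 queue=[] holders={T3,T4,T5}
Step 16: wait(T1) -> count=0 queue=[T1] holders={T3,T4,T5}
Step 17: signal(T3) -> count=0 queue=[] holders={T1,T4,T5}
Step 18: wait(T2) -> count=0 queue=[T2] holders={T1,T4,T5}
Step 19: signal(T5) -> count=0 queue=[] holders={T1,T2,T4}
Step 20: wait(T5) -> count=0 queue=[T5] holders={T1,T2,T4}
Final holders: {T1,T2,T4} -> T4 in holders

Answer: yes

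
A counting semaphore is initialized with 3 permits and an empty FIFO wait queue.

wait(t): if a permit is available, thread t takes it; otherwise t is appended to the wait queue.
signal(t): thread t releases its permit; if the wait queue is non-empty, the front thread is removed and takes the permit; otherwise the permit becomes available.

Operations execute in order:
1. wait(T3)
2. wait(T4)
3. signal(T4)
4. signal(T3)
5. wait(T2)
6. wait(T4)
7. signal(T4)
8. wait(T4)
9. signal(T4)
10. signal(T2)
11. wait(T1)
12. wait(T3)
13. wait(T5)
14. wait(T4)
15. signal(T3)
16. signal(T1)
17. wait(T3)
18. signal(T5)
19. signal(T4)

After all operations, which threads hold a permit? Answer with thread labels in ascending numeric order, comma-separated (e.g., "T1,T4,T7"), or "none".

Answer: T3

Derivation:
Step 1: wait(T3) -> count=2 queue=[] holders={T3}
Step 2: wait(T4) -> count=1 queue=[] holders={T3,T4}
Step 3: signal(T4) -> count=2 queue=[] holders={T3}
Step 4: signal(T3) -> count=3 queue=[] holders={none}
Step 5: wait(T2) -> count=2 queue=[] holders={T2}
Step 6: wait(T4) -> count=1 queue=[] holders={T2,T4}
Step 7: signal(T4) -> count=2 queue=[] holders={T2}
Step 8: wait(T4) -> count=1 queue=[] holders={T2,T4}
Step 9: signal(T4) -> count=2 queue=[] holders={T2}
Step 10: signal(T2) -> count=3 queue=[] holders={none}
Step 11: wait(T1) -> count=2 queue=[] holders={T1}
Step 12: wait(T3) -> count=1 queue=[] holders={T1,T3}
Step 13: wait(T5) -> count=0 queue=[] holders={T1,T3,T5}
Step 14: wait(T4) -> count=0 queue=[T4] holders={T1,T3,T5}
Step 15: signal(T3) -> count=0 queue=[] holders={T1,T4,T5}
Step 16: signal(T1) -> count=1 queue=[] holders={T4,T5}
Step 17: wait(T3) -> count=0 queue=[] holders={T3,T4,T5}
Step 18: signal(T5) -> count=1 queue=[] holders={T3,T4}
Step 19: signal(T4) -> count=2 queue=[] holders={T3}
Final holders: T3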